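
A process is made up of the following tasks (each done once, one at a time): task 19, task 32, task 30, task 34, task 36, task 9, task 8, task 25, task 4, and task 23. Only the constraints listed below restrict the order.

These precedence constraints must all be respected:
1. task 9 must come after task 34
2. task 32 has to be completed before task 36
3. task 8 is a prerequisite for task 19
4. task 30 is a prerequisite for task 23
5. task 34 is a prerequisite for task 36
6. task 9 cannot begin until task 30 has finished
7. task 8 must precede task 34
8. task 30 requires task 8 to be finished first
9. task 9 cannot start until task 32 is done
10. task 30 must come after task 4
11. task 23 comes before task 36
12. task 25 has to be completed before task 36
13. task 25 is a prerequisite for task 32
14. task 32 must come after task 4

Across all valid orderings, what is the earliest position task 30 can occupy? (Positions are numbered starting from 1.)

Working backwards through the constraints from task 30, its full set of required predecessors is task 8, task 4 — 2 of them.
With 2 mandatory predecessors, the earliest task 30 can sit is position 2+1 = 3, and placing just those 2 first achieves it.

3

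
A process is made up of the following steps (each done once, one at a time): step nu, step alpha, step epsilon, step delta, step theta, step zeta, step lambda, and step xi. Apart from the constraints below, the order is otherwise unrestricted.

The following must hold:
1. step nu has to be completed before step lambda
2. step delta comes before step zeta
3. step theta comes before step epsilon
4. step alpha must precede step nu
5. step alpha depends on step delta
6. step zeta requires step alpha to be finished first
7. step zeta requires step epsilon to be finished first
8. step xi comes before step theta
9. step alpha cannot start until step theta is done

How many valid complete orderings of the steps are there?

2 steps have no prerequisites (step delta, step xi), so any of them could come first.
Counting all ways to extend the partial order to a total order gives 30.

30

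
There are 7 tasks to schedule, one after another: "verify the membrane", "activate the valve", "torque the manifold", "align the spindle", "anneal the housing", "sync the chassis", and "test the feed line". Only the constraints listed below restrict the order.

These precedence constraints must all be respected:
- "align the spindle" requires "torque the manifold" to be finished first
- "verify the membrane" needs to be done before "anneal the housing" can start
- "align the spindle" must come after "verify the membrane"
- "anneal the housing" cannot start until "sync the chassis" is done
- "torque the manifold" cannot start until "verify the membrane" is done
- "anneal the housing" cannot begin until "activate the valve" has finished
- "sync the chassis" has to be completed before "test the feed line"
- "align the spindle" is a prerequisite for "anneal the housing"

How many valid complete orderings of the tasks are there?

The tasks with no prerequisites are "verify the membrane", "activate the valve", "sync the chassis"; any of them can be placed first.
Enumerating by repeatedly choosing an available task (one whose prerequisites are all placed) gives 80 distinct complete orderings.

80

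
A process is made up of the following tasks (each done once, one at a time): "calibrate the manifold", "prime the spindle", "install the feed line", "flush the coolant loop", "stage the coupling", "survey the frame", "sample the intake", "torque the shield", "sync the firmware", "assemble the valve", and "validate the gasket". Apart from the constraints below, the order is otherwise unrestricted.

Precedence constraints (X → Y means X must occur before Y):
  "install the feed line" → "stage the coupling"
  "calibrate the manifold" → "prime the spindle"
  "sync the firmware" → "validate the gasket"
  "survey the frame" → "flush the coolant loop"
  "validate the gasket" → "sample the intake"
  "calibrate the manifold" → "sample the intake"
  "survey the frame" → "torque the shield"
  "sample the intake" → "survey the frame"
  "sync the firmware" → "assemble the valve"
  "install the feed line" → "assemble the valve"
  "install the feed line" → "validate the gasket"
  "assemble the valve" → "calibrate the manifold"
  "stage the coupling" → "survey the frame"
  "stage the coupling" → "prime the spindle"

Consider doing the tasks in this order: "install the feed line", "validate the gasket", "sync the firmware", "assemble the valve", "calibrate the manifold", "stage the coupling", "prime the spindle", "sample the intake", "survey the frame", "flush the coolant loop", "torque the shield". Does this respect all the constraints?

Here "sync the firmware" comes after "validate the gasket".
Since "sync the firmware" is required before "validate the gasket", the ordering is invalid.

No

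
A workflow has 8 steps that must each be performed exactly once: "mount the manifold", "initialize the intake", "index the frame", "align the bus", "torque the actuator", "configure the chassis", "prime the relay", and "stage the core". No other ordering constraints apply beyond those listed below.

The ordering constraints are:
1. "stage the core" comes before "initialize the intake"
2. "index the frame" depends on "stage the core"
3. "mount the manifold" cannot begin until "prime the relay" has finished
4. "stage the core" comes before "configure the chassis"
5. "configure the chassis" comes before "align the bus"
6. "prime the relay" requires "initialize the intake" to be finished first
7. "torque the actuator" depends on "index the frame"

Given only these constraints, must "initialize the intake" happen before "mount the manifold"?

Tracing the constraints gives a chain: "initialize the intake" → "prime the relay" → "mount the manifold".
Hence "initialize the intake" necessarily comes before "mount the manifold".

Yes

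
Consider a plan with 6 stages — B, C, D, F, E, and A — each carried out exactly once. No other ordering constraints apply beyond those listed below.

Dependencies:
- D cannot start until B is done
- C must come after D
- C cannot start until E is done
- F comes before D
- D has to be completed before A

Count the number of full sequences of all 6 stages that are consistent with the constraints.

The stages with no prerequisites are B, F, E; any of them can be placed first.
Systematically extending each partial ordering one stage at a time and counting, there are 18 complete orderings.

18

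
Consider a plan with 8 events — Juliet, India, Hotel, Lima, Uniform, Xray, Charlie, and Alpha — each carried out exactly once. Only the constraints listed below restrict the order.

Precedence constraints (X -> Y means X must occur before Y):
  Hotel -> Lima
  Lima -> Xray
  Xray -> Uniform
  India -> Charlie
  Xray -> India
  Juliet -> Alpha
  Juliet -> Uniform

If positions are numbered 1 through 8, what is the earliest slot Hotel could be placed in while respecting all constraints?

1

No constraint forces any other event before Hotel, so it can be placed first.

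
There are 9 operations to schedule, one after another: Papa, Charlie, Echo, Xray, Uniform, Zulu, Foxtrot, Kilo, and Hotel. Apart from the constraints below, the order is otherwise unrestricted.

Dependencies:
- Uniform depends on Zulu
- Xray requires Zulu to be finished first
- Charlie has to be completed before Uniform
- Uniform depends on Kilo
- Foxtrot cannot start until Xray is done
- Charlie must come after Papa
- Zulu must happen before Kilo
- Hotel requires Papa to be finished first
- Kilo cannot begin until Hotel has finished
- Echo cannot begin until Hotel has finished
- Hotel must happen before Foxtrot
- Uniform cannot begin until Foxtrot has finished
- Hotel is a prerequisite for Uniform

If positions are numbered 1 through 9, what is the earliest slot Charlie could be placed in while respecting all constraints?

2

Working backwards through the constraints from Charlie, its only required predecessor is Papa.
So at minimum 1 operation comes before Charlie, putting Charlie no earlier than position 2. That position is achievable by scheduling exactly that predecessor first.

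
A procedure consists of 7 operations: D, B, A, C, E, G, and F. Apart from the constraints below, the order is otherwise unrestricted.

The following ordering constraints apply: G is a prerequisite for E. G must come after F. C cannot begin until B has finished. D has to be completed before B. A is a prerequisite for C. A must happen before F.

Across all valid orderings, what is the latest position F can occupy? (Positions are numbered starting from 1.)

The operations that are forced after F, directly or by a chain of constraints, are E, G. That's 2 operations.
With 2 mandatory successors out of 7 operations total, the latest slot for F is 7−2 = 5, and it's reachable by doing all non-successors before F.

5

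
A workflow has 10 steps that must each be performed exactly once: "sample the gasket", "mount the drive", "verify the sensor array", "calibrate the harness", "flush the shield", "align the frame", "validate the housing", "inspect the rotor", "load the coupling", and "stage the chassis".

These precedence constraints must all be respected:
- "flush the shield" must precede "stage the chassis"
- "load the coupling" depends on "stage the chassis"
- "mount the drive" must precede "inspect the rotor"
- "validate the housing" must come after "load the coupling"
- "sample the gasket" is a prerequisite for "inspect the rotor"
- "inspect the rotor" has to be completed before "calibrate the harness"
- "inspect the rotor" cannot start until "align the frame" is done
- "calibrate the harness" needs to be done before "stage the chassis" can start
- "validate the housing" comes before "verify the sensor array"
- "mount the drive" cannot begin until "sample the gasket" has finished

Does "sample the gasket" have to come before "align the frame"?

No

"sample the gasket" and "align the frame" are not related by any chain of constraints.
There exist valid orderings with "align the frame" before "sample the gasket", so "sample the gasket" is not required to come first.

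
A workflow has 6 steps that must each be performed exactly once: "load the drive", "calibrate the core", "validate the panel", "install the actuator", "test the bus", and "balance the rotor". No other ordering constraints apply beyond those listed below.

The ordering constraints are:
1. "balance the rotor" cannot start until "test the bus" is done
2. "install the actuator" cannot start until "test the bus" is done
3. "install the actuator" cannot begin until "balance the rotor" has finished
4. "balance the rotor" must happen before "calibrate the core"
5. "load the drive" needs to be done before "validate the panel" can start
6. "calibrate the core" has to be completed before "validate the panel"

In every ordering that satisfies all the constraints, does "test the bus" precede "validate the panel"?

Yes

Tracing the constraints gives a chain: "test the bus" → "balance the rotor" → "calibrate the core" → "validate the panel".
That forces "test the bus" before "validate the panel" in every valid schedule.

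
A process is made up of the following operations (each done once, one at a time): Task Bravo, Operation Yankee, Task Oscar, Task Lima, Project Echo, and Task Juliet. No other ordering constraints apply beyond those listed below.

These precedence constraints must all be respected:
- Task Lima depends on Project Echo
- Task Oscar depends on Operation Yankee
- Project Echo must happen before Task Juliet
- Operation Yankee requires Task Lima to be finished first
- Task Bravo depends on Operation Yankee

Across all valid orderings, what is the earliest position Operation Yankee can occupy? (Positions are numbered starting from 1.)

3

The operations that are forced before Operation Yankee, directly or transitively, are Task Lima, Project Echo. That's 2 operations.
With 2 mandatory predecessors, the earliest Operation Yankee can sit is position 2+1 = 3, and placing just those 2 first achieves it.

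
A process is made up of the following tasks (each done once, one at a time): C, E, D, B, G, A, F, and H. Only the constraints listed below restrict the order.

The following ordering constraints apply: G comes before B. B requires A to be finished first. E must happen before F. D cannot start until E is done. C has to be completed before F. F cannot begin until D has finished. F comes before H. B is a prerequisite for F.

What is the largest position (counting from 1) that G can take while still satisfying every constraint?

5

Following every chain forward from G, the tasks that must come later are B, F, H — 3 of them.
So at least 3 tasks follow G, putting G no later than position 5. That position is achievable by scheduling everything else first.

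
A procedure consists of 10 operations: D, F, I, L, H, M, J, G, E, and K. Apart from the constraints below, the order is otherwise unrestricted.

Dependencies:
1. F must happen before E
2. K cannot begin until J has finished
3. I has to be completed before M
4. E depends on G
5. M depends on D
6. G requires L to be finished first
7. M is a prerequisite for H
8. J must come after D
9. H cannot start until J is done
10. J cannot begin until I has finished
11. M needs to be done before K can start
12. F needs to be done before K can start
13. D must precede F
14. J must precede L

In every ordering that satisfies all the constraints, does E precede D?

The constraints actually force D before E (via D → F → E), not the other way around.
So E does not have to come before D — it cannot.

No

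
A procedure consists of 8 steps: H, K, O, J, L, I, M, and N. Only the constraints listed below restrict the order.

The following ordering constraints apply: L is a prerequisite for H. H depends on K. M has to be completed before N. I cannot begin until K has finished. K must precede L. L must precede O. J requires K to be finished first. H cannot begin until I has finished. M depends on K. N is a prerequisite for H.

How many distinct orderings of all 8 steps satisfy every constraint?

Only K has no prerequisites, so it must go first.
Enumerating by repeatedly choosing an available step (one whose prerequisites are all placed) gives 294 distinct complete orderings.

294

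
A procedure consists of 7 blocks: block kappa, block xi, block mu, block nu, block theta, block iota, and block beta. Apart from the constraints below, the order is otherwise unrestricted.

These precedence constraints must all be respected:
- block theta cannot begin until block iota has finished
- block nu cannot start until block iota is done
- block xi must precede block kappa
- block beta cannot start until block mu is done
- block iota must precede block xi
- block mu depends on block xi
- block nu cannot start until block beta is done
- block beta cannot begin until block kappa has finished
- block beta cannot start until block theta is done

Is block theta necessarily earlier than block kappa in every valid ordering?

Block theta and block kappa are not related by any chain of constraints.
A valid ordering placing block kappa before block theta exists, so the answer is no.

No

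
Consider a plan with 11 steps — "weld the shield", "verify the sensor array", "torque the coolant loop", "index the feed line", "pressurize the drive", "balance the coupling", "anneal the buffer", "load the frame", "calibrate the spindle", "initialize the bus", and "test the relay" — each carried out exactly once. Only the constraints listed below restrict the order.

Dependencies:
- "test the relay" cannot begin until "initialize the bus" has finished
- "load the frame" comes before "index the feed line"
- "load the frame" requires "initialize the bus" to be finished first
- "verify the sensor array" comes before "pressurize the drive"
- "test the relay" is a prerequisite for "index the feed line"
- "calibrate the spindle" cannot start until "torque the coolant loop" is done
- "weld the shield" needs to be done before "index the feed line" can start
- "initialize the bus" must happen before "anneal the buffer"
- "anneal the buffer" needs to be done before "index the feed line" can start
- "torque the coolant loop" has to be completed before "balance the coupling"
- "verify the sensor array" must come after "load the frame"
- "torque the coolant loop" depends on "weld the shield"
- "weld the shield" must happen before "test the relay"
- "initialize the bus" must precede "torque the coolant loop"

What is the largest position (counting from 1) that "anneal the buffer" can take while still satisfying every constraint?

10

The only step forced after "anneal the buffer" (directly or by a chain) is "index the feed line".
So at least 1 step follows "anneal the buffer", putting "anneal the buffer" no later than position 10. That position is achievable by scheduling everything else first.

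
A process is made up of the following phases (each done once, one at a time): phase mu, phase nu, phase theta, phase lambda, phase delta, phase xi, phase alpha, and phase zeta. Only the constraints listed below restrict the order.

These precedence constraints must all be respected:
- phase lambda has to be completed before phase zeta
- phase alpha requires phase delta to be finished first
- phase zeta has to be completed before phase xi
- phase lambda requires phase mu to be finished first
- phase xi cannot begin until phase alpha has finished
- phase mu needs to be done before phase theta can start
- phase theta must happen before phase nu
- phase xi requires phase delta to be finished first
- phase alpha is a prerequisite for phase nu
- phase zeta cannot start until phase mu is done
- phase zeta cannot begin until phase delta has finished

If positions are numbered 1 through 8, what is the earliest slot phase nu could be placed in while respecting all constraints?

5

Every phase that must precede phase nu has to come before it. Tracing all chains that end at phase nu, those phases are: phase mu, phase theta, phase delta, phase alpha — 4 in total.
With 4 mandatory predecessors, the earliest phase nu can sit is position 4+1 = 5, and placing just those 4 first achieves it.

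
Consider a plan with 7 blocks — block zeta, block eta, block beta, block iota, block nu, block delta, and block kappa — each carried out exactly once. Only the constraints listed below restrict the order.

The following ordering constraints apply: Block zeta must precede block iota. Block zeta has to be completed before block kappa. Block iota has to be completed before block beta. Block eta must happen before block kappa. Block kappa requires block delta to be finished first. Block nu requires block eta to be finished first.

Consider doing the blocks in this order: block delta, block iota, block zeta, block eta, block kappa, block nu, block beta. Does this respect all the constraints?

No

Here block zeta comes after block iota.
Since block zeta is required before block iota, the ordering is invalid.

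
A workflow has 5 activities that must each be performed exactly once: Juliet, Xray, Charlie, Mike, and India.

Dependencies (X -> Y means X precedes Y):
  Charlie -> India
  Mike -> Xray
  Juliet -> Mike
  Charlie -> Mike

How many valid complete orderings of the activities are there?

7

2 activities have no prerequisites (Juliet, Charlie), so any of them could come first.
Systematically extending each partial ordering one activity at a time and counting, there are 7 complete orderings.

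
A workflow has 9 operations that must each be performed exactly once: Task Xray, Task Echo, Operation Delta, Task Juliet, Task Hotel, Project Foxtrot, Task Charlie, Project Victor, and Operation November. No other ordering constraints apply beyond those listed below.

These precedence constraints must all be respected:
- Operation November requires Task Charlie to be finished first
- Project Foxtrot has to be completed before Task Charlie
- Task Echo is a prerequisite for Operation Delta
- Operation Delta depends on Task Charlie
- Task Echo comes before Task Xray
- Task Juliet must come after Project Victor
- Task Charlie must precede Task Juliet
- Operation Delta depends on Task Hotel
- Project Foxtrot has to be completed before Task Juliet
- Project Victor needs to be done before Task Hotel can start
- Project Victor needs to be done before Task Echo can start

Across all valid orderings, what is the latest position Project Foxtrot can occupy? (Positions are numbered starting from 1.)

The operations that are forced after Project Foxtrot, directly or by a chain of constraints, are Operation Delta, Task Juliet, Task Charlie, Operation November. That's 4 operations.
With 4 mandatory successors out of 9 operations total, the latest slot for Project Foxtrot is 9−4 = 5, and it's reachable by doing all non-successors before Project Foxtrot.

5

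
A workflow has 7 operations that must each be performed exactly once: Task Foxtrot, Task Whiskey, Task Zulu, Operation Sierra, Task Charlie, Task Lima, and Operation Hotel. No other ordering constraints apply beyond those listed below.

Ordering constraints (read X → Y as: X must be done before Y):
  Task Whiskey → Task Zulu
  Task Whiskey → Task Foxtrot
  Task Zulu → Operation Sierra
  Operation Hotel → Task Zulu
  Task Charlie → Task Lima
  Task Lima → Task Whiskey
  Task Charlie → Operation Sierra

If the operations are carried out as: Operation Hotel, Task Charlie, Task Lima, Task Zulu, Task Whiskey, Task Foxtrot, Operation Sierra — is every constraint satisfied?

No

The sequence places Task Zulu ahead of Task Whiskey.
That contradicts the constraint that Task Whiskey must precede Task Zulu.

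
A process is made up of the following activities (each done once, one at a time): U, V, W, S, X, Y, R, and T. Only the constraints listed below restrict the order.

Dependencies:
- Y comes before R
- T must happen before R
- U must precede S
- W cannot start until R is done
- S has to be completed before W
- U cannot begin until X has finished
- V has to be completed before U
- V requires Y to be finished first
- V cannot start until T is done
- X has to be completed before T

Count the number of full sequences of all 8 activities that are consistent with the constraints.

The activities with no prerequisites are X, Y; any of them can be placed first.
Counting all ways to extend the partial order to a total order gives 12.

12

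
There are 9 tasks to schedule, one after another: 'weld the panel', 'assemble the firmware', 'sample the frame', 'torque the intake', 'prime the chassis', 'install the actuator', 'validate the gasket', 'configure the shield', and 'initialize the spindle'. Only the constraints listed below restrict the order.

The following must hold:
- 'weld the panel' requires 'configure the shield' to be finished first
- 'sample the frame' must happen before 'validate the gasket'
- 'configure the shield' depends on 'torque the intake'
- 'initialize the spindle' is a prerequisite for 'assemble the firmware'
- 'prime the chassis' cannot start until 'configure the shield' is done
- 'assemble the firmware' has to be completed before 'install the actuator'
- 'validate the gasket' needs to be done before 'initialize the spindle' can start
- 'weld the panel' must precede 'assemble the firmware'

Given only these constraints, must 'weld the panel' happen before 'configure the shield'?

The constraints actually force 'configure the shield' before 'weld the panel' (via 'configure the shield' → 'weld the panel'), not the other way around.
So 'weld the panel' never precedes 'configure the shield'.

No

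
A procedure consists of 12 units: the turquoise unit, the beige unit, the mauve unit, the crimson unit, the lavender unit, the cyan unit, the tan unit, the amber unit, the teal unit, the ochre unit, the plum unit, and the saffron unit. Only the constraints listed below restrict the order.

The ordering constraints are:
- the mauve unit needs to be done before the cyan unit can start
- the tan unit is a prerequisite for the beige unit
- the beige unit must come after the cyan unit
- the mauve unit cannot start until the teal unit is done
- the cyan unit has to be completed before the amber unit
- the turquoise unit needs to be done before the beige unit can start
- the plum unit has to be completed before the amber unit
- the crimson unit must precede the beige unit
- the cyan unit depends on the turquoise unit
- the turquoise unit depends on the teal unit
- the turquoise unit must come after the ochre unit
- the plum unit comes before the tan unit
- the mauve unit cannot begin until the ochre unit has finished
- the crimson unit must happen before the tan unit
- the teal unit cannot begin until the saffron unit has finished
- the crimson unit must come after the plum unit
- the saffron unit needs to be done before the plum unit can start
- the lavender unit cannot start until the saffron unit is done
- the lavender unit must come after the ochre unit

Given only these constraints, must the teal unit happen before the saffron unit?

No

In fact the dependencies run the other way: the saffron unit → the teal unit.
So the teal unit does not have to come before the saffron unit — it cannot.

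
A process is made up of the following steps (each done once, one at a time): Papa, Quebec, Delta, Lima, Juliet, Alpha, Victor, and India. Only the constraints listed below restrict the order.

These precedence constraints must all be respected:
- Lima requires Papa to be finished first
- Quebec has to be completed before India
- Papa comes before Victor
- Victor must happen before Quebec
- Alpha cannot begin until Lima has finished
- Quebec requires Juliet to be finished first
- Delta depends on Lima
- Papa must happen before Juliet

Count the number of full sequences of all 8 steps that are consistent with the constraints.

Only Papa has no prerequisites, so it must go first.
Counting all ways to extend the partial order to a total order gives 140.

140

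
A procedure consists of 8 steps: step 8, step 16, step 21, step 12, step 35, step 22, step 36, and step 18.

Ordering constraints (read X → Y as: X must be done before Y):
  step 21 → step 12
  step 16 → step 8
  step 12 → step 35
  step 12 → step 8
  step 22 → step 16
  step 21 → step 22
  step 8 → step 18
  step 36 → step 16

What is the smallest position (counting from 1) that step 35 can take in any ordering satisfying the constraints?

3

Every step that must precede step 35 has to come before it. Tracing all chains that end at step 35, those steps are: step 21, step 12 — 2 in total.
With 2 mandatory predecessors, the earliest step 35 can sit is position 2+1 = 3, and placing just those 2 first achieves it.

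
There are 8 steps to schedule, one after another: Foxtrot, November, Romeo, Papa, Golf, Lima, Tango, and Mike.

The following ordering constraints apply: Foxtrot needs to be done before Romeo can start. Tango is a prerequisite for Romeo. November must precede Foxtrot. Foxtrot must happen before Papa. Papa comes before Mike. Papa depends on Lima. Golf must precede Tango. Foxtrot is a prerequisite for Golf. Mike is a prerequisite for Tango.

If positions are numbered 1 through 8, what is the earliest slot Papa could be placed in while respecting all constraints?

4

Every step that must precede Papa has to come before it. Tracing all chains that end at Papa, those steps are: Foxtrot, November, Lima — 3 in total.
So at minimum 3 steps come before Papa, putting Papa no earlier than position 4. That position is achievable by scheduling exactly those predecessors first.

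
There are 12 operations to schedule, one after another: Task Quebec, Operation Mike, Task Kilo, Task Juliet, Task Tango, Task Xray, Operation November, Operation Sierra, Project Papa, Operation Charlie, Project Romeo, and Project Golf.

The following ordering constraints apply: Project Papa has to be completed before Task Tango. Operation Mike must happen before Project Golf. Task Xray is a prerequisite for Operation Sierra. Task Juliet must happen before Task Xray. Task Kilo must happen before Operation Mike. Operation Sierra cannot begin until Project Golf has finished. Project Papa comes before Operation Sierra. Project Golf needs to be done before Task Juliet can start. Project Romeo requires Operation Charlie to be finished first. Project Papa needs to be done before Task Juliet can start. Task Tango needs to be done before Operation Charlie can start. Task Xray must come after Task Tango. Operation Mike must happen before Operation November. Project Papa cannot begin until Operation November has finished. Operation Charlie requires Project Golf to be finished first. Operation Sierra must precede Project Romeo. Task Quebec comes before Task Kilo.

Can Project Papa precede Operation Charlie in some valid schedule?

Yes

Project Papa is actually forced before Operation Charlie by the constraints, so certainly some valid ordering has Project Papa first.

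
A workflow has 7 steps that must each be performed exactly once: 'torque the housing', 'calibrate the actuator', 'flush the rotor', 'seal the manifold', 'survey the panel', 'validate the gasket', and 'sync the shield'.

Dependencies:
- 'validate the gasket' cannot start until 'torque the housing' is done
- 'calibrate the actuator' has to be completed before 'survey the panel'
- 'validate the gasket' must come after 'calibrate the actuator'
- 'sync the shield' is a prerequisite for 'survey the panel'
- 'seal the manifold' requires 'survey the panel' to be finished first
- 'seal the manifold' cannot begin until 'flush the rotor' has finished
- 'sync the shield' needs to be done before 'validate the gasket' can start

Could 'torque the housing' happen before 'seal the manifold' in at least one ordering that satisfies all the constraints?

Nothing in the constraints forces 'seal the manifold' before 'torque the housing' — there is no chain from 'seal the manifold' to 'torque the housing'.
So a valid ordering placing 'torque the housing' earlier than 'seal the manifold' exists.

Yes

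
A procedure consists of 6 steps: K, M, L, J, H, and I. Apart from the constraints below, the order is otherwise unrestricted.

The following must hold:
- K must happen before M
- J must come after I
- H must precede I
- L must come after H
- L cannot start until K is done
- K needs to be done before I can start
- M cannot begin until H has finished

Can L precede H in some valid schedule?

No

The constraints give a chain H → L, which forces H before L.
Hence L can never be scheduled before H.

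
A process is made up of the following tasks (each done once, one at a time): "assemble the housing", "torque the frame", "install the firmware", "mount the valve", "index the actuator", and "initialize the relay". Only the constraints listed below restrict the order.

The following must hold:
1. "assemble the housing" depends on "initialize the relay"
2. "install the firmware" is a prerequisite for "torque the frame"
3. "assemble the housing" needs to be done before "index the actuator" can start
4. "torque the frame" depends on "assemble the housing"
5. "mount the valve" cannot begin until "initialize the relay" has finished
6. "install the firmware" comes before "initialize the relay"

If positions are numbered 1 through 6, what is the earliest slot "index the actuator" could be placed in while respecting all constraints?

Every task that must precede "index the actuator" has to come before it. Tracing all chains that end at "index the actuator", those tasks are: "assemble the housing", "install the firmware", "initialize the relay" — 3 in total.
With 3 mandatory predecessors, the earliest "index the actuator" can sit is position 3+1 = 4, and placing just those 3 first achieves it.

4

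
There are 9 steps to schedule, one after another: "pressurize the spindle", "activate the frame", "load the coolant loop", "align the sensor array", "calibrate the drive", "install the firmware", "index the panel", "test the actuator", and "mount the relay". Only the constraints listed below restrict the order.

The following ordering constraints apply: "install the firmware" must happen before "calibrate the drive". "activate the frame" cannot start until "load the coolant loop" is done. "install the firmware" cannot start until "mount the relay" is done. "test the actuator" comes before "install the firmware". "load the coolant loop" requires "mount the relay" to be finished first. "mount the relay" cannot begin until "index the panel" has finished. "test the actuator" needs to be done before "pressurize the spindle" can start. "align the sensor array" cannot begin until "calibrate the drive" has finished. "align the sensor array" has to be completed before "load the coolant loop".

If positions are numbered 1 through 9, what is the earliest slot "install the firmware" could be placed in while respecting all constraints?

4

Working backwards through the constraints from "install the firmware", its full set of required predecessors is "index the panel", "test the actuator", "mount the relay" — 3 of them.
With 3 mandatory predecessors, the earliest "install the firmware" can sit is position 3+1 = 4, and placing just those 3 first achieves it.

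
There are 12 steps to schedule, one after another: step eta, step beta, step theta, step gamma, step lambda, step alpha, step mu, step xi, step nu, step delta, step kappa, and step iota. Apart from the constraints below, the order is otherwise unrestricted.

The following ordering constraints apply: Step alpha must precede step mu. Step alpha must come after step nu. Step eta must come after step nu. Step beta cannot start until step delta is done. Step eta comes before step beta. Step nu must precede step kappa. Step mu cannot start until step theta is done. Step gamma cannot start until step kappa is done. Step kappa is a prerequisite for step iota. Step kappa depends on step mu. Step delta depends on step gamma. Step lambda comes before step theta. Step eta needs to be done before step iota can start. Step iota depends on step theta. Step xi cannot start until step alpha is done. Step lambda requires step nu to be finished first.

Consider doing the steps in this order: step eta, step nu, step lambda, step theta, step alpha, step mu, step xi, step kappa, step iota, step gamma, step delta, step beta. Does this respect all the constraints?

The sequence places step eta ahead of step nu.
That contradicts the constraint that step nu must precede step eta.

No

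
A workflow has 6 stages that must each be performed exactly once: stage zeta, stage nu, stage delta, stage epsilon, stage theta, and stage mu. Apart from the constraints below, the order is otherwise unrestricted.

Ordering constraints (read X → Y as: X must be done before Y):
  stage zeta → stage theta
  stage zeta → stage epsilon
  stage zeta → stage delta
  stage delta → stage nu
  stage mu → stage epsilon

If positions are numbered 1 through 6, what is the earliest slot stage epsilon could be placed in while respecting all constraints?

Every stage that must precede stage epsilon has to come before it. Tracing all chains that end at stage epsilon, those stages are: stage zeta, stage mu — 2 in total.
With 2 mandatory predecessors, the earliest stage epsilon can sit is position 2+1 = 3, and placing just those 2 first achieves it.

3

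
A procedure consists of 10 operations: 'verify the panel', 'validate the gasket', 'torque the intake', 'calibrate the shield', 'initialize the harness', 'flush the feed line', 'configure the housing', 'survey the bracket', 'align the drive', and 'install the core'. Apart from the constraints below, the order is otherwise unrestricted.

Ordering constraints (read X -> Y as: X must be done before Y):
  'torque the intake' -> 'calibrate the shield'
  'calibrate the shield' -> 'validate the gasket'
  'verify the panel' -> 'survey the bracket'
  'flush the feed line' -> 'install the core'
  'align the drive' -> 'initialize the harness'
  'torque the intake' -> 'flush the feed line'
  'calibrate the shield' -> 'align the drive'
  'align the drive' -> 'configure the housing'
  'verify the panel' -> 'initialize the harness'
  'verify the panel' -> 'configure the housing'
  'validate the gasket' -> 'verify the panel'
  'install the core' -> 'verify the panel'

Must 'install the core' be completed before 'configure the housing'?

Yes

There is a constraint chain 'install the core' → 'verify the panel' → 'configure the housing'.
So 'install the core' must precede 'configure the housing' in any valid ordering.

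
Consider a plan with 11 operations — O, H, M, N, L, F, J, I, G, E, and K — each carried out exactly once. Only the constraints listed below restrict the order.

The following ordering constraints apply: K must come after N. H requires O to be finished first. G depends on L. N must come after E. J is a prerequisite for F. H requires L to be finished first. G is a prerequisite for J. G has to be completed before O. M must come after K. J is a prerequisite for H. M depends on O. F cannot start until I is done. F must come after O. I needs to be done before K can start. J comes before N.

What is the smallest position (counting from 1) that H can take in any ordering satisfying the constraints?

5

Every operation that must precede H has to come before it. Tracing all chains that end at H, those operations are: O, L, J, G — 4 in total.
So at minimum 4 operations come before H, putting H no earlier than position 5. That position is achievable by scheduling exactly those predecessors first.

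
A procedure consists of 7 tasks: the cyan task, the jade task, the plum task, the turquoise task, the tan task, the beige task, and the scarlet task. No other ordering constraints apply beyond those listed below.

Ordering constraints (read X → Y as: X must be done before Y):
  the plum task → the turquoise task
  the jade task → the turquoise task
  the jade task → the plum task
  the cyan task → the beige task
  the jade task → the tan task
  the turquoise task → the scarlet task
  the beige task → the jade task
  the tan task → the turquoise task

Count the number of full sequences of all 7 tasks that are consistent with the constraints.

Only the cyan task has no prerequisites, so it must go first.
Counting all ways to extend the partial order to a total order gives 2.

2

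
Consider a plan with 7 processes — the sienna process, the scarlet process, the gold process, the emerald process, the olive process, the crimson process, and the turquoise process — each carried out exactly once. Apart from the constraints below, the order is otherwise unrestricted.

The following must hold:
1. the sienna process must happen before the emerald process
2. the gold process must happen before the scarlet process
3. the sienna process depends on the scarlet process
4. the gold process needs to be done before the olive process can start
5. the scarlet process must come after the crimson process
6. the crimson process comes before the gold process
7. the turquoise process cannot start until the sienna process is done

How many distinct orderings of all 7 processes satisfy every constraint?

10

The crimson process is the only process with nothing required before it, so every ordering starts there.
Counting all ways to extend the partial order to a total order gives 10.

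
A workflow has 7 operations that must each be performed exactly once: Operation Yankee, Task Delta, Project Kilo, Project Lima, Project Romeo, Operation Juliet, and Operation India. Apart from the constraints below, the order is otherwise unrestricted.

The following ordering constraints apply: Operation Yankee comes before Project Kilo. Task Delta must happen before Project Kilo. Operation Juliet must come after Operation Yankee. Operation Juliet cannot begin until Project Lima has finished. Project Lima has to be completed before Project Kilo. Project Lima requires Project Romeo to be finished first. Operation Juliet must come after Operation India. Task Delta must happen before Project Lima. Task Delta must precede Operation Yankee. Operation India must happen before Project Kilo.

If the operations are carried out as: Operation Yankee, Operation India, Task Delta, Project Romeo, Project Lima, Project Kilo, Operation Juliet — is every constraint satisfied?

No

In the proposed order, Operation Yankee appears before Task Delta.
That contradicts the constraint that Task Delta must precede Operation Yankee.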